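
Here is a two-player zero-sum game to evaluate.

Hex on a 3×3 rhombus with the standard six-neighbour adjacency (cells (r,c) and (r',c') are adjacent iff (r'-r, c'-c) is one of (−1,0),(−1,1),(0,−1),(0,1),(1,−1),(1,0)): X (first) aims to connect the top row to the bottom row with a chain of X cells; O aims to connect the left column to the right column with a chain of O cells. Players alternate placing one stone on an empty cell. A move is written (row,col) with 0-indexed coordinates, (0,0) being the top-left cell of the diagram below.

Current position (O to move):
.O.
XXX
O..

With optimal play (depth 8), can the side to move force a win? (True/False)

O winning at [.O./XXX/O..]: False

[.O./XXX/O..] O move#1: (0,0):-1/OO./XXX/O..*, (0,2):-1/.OO/XXX/O.., (2,1):-1/.O./XXX/OO., (2,2):-1/.O./XXX/O.O
[OO./XXX/O..] X move#2: (0,2):+1/OOX/XXX/O..*, (2,1):-1/OO./XXX/OX., (2,2):-1/OO./XXX/O.X
[OOX/XXX/O..] O move#3: (2,1):-1/OOX/XXX/OO.*, (2,2):-1/OOX/XXX/O.O
[OOX/XXX/OO.] X move#4: (2,2):+1/OOX/XXX/OOX*
[OOX/XXX/OOX] end (terminal -1, O#5); searched .O./XXX/O.. to 8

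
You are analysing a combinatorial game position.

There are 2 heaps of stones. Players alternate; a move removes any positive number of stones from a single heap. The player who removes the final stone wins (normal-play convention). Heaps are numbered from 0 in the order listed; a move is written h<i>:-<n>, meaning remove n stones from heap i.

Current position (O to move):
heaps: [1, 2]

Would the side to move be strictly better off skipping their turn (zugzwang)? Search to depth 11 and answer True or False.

p1 O@[(1,2)]: h0:-1[(0,2)]-1 h1:-1[(1,1)]+1* h1:-2[(1,0)]-1
p2 X@[(1,1)]: h0:-1[(0,1)]-1* h1:-1[(1,0)]-1
p3 O@[(0,1)]: h1:-1[(0,0)]+1*
p4 X@[(0,0)] terminal -1; root [(1,2)] d11
if O skipped the turn, X would face:
~ p1 X@[(1,2)]: h0:-1[(0,2)]-1 h1:-1[(1,1)]+1* h1:-2[(1,0)]-1
~ p2 O@[(1,1)]: h0:-1[(0,1)]-1* h1:-1[(1,0)]-1
~ p3 X@[(0,1)]: h1:-1[(0,0)]+1*
~ p4 O@[(0,0)] terminal -1; root [(1,2)] d11
compare (O): move=+1 vs pass=-1

zugzwang((1,2), O) = False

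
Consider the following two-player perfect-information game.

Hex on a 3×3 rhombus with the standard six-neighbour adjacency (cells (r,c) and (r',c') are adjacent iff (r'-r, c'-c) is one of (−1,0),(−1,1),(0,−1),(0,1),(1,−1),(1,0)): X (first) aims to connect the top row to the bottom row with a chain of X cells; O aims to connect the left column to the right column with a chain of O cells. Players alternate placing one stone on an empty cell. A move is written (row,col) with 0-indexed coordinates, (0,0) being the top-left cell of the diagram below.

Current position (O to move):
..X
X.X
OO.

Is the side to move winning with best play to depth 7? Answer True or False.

[..X/X.X/OO.] O move#1: (0,0):-1/O.X/X.X/OO., (0,1):-1/.OX/X.X/OO., (1,1):-1/..X/XOX/OO., (2,2):+1/..X/X.X/OOO*
[..X/X.X/OOO] end (terminal -1, X#2); searched ..X/X.X/OO. to 7

O winning at [..X/X.X/OO.]: True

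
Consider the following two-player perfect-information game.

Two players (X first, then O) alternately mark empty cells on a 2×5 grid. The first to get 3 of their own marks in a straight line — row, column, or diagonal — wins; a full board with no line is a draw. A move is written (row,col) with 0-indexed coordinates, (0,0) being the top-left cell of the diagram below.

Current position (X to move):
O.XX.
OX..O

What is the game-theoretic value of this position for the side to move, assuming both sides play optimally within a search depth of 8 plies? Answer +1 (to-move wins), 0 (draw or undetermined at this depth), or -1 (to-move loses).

p1 X@[O.XX./OX..O]: (0,1)[OXXX./OX..O]+1* (0,4)[O.XXX/OX..O]+1 (1,2)[O.XX./OXX.O]+1 (1,3)[O.XX./OX.XO]+1
p2 O@[OXXX./OX..O] terminal -1; root [O.XX./OX..O] d8

value(O.XX./OX..O, X) = +1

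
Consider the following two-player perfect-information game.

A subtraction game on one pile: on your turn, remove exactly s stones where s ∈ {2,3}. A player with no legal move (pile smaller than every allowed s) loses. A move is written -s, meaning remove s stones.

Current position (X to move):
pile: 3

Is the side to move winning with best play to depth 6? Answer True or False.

[3] X move#1: -2:+1/1*, -3:+1/0
[1] end (terminal -1, O#2); searched 3 to 6

X winning at [3]: True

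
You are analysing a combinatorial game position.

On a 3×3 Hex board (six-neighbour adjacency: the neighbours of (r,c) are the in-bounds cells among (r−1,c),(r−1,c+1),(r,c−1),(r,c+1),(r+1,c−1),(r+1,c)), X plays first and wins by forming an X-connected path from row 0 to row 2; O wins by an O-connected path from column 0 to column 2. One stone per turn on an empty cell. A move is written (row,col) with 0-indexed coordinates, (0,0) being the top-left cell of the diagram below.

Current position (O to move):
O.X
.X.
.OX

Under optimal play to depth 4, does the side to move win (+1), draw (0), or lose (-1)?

value(O.X/.X./.OX, O) = -1

[O.X/.X./.OX] O move#1: (0,1):-1/OOX/.X./.OX*, (1,0):-1/O.X/OX./.OX, (1,2):-1/O.X/.XO/.OX, (2,0):-1/O.X/.X./OOX
[OOX/.X./.OX] X move#2: (1,0):+1/OOX/XX./.OX*, (1,2):+1/OOX/.XX/.OX, (2,0):+1/OOX/.X./XOX
[OOX/XX./.OX] O move#3: (1,2):-1/OOX/XXO/.OX*, (2,0):-1/OOX/XX./OOX
[OOX/XXO/.OX] X move#4: (2,0):+1/OOX/XXO/XOX*
[OOX/XXO/XOX] end (terminal -1, O#5); searched O.X/.X./.OX to 4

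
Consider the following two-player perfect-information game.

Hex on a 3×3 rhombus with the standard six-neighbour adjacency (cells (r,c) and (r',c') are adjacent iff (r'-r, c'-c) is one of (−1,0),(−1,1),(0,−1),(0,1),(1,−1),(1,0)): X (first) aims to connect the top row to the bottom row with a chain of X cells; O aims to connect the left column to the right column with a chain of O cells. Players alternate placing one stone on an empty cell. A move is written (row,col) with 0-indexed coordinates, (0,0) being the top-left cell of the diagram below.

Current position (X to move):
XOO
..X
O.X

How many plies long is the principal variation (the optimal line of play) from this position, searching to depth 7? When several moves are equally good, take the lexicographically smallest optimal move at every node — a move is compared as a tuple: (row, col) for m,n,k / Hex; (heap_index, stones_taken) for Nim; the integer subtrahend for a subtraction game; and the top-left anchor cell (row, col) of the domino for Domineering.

PV length from [XOO/..X/O.X]: 2 plies

[XOO/..X/O.X] X move#1: (1,0):-1/XOO/X.X/O.X*, (1,1):-1/XOO/.XX/O.X, (2,1):-1/XOO/..X/OXX
[XOO/X.X/O.X] O move#2: (1,1):+1/XOO/XOX/O.X*, (2,1):-1/XOO/X.X/OOX
[XOO/XOX/O.X] end (terminal -1, X#3); searched XOO/..X/O.X to 7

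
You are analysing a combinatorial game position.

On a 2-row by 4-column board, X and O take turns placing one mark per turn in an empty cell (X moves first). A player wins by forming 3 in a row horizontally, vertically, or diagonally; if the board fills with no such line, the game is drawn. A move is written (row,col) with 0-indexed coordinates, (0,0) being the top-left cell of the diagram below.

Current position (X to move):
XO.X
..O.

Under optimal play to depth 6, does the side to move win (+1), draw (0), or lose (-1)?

ply 1, X at XO.X/..O. | (0,2)=-1→XOXX/..O.; (1,0)=+0→XO.X/X.O.*; (1,1)=+0→XO.X/.XO.; (1,3)=+0→XO.X/..OX
ply 2, O at XO.X/X.O. | (0,2)=+0→XOOX/X.O.*; (1,1)=+0→XO.X/XOO.; (1,3)=+0→XO.X/X.OO
ply 3, X at XOOX/X.O. | (1,1)=+0→XOOX/XXO.*; (1,3)=+0→XOOX/X.OX
ply 4, O at XOOX/XXO. | (1,3)=+0→XOOX/XXOO*
ply 5: XOOX/XXOO is terminal +0 (X); from XO.X/..O. depth 6

value(XO.X/..O., X) = 0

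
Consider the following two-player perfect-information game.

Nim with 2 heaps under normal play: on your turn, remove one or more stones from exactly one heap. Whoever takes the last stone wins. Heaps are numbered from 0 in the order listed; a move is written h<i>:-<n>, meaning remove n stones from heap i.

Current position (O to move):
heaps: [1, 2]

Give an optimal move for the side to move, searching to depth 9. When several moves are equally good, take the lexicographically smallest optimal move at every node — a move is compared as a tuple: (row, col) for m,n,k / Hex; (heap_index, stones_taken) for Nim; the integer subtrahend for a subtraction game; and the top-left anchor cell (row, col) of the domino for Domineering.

[(1,2)] O move#1: h0:-1:-1/(0,2), h1:-1:+1/(1,1)*, h1:-2:-1/(1,0)
[(1,1)] X move#2: h0:-1:-1/(0,1)*, h1:-1:-1/(1,0)
[(0,1)] O move#3: h1:-1:+1/(0,0)*
[(0,0)] end (terminal -1, X#4); searched (1,2) to 9

O's best at [(1,2)]: h1:-1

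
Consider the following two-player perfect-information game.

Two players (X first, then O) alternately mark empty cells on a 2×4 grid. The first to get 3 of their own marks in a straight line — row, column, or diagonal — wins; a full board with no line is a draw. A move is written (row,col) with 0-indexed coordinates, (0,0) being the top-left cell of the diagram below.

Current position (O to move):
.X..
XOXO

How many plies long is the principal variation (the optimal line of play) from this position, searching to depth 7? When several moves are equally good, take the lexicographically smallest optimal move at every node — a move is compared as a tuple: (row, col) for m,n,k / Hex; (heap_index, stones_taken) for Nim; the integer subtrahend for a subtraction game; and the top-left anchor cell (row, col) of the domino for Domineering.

PV length from [.X../XOXO]: 3 plies

ply 1, O at .X../XOXO | (0,0)=+0→OX../XOXO*; (0,2)=+0→.XO./XOXO; (0,3)=+0→.X.O/XOXO
ply 2, X at OX../XOXO | (0,2)=+0→OXX./XOXO*; (0,3)=+0→OX.X/XOXO
ply 3, O at OXX./XOXO | (0,3)=+0→OXXO/XOXO*
ply 4: OXXO/XOXO is terminal +0 (X); from .X../XOXO depth 7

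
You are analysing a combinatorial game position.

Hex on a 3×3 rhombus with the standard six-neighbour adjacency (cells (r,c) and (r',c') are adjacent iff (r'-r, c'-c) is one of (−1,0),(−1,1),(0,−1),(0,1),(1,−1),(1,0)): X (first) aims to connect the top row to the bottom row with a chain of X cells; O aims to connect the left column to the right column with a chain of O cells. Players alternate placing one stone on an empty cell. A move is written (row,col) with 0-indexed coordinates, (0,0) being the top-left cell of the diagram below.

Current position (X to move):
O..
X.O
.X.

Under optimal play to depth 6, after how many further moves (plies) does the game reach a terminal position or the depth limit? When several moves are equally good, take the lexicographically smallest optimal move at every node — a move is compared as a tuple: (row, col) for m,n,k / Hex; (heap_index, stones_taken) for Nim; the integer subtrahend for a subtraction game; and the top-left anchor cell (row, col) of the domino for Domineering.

p1 X@[O../X.O/.X.]: (0,1)[OX./X.O/.X.]+1* (0,2)[O.X/X.O/.X.]-1 (1,1)[O../XXO/.X.]+1 (2,0)[O../X.O/XX.]-1 (2,2)[O../X.O/.XX]-1
p2 O@[OX./X.O/.X.]: (0,2)[OXO/X.O/.X.]-1* (1,1)[OX./XOO/.X.]-1 (2,0)[OX./X.O/OX.]-1 (2,2)[OX./X.O/.XO]-1
p3 X@[OXO/X.O/.X.]: (1,1)[OXO/XXO/.X.]+1* (2,0)[OXO/X.O/XX.]+1 (2,2)[OXO/X.O/.XX]+1
p4 O@[OXO/XXO/.X.] terminal -1; root [O../X.O/.X.] d6

PV length from [O../X.O/.X.]: 3 plies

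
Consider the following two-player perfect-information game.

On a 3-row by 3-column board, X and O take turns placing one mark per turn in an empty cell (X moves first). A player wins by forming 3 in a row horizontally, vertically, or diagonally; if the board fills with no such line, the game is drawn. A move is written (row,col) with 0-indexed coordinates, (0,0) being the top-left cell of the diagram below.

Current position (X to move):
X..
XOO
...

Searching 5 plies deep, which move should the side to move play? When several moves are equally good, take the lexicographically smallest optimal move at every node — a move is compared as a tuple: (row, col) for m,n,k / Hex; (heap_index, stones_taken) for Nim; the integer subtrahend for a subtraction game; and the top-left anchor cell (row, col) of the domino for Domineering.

X's best at [X../XOO/...]: (0,1)

ply 1, X at X../XOO/... | (0,1)=+1→XX./XOO/...*; (0,2)=+1→X.X/XOO/...; (2,0)=+1→X../XOO/X..; (2,1)=+0→X../XOO/.X.; (2,2)=+0→X../XOO/..X
ply 2, O at XX./XOO/... | (0,2)=-1→XXO/XOO/...*; (2,0)=-1→XX./XOO/O..; (2,1)=-1→XX./XOO/.O.; (2,2)=-1→XX./XOO/..O
ply 3, X at XXO/XOO/... | (2,0)=+1→XXO/XOO/X..*; (2,1)=-1→XXO/XOO/.X.; (2,2)=-1→XXO/XOO/..X
ply 4: XXO/XOO/X.. is terminal -1 (O); from X../XOO/... depth 5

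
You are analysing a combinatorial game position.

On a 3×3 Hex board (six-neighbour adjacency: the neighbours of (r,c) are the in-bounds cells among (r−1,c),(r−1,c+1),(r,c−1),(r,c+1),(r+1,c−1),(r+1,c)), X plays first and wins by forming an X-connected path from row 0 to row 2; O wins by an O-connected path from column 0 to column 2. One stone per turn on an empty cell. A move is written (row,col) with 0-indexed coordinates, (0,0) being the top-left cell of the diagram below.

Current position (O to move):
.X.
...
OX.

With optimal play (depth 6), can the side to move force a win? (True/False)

O winning at [.X./.../OX.]: True

ply 1, O at .X./.../OX. | (0,0)=-1→OX./.../OX.; (0,2)=-1→.XO/.../OX.; (1,0)=-1→.X./O../OX.; (1,1)=+1→.X./.O./OX.*; (1,2)=-1→.X./..O/OX.; (2,2)=-1→.X./.../OXO
ply 2, X at .X./.O./OX. | (0,0)=-1→XX./.O./OX.*; (0,2)=-1→.XX/.O./OX.; (1,0)=-1→.X./XO./OX.; (1,2)=-1→.X./.OX/OX.; (2,2)=-1→.X./.O./OXX
ply 3, O at XX./.O./OX. | (0,2)=+1→XXO/.O./OX.*; (1,0)=+1→XX./OO./OX.; (1,2)=+1→XX./.OO/OX.; (2,2)=+1→XX./.O./OXO
ply 4: XXO/.O./OX. is terminal -1 (X); from .X./.../OX. depth 6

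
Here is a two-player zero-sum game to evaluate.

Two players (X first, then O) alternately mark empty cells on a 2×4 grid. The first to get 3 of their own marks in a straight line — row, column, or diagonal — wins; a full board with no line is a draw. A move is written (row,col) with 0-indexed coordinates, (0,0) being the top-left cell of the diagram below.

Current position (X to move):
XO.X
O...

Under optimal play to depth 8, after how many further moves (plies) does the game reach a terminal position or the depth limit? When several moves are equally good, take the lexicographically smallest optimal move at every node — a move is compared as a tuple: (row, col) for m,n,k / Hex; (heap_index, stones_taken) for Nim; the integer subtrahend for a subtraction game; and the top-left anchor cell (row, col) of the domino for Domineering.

[XO.X/O...] X move#1: (0,2):+0/XOXX/O...*, (1,1):+0/XO.X/OX.., (1,2):+0/XO.X/O.X., (1,3):+0/XO.X/O..X
[XOXX/O...] O move#2: (1,1):+0/XOXX/OO..*, (1,2):+0/XOXX/O.O., (1,3):+0/XOXX/O..O
[XOXX/OO..] X move#3: (1,2):+0/XOXX/OOX.*, (1,3):-1/XOXX/OO.X
[XOXX/OOX.] O move#4: (1,3):+0/XOXX/OOXO*
[XOXX/OOXO] end (terminal +0, X#5); searched XO.X/O... to 8

PV length from [XO.X/O...]: 4 plies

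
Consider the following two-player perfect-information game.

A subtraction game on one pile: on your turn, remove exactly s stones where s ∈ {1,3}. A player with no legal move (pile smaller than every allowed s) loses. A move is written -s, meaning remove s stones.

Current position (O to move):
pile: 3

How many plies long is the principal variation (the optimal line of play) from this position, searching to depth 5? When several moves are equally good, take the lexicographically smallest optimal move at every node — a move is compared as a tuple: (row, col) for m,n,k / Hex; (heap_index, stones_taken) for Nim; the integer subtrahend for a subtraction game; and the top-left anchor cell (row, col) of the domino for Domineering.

p1 O@[3]: -1[2]+1* -3[0]+1
p2 X@[2]: -1[1]-1*
p3 O@[1]: -1[0]+1*
p4 X@[0] terminal -1; root [3] d5

PV length from [3]: 3 plies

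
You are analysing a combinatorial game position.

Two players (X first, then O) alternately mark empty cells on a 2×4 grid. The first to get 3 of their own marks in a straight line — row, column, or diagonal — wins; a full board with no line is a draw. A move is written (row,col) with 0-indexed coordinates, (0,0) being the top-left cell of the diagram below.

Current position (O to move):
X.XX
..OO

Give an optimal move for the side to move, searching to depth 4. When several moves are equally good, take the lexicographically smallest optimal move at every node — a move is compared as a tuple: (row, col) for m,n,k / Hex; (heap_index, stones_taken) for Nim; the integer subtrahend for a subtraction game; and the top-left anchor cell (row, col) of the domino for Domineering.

ply 1, O at X.XX/..OO | (0,1)=+0→XOXX/..OO; (1,0)=-1→X.XX/O.OO; (1,1)=+1→X.XX/.OOO*
ply 2: X.XX/.OOO is terminal -1 (X); from X.XX/..OO depth 4

O's best at [X.XX/..OO]: (1,1)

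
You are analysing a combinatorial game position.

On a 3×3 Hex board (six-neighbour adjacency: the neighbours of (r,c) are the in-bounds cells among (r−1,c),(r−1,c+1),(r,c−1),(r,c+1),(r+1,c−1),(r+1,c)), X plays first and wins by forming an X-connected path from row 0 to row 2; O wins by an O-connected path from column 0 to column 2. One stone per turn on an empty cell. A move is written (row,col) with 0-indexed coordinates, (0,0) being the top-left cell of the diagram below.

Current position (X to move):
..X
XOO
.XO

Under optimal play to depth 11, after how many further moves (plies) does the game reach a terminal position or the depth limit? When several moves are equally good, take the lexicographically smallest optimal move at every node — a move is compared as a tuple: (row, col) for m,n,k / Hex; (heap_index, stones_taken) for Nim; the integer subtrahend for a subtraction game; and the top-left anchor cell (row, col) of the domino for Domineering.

PV length from [..X/XOO/.XO]: 3 plies

ply 1, X at ..X/XOO/.XO | (0,0)=-1→X.X/XOO/.XO; (0,1)=-1→.XX/XOO/.XO; (2,0)=+1→..X/XOO/XXO*
ply 2, O at ..X/XOO/XXO | (0,0)=-1→O.X/XOO/XXO*; (0,1)=-1→.OX/XOO/XXO
ply 3, X at O.X/XOO/XXO | (0,1)=+1→OXX/XOO/XXO*
ply 4: OXX/XOO/XXO is terminal -1 (O); from ..X/XOO/.XO depth 11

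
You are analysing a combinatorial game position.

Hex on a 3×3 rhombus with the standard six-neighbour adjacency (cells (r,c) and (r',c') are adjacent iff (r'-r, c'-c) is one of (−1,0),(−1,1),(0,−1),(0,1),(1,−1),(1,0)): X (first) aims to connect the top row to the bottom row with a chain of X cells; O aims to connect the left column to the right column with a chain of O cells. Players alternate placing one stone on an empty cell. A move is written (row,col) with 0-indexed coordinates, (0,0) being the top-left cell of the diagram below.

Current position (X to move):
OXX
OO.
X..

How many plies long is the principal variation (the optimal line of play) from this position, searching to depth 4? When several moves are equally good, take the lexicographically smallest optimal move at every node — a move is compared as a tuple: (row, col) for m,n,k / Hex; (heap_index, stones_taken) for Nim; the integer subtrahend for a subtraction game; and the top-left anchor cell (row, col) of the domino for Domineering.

ply 1, X at OXX/OO./X.. | (1,2)=+1→OXX/OOX/X..*; (2,1)=-1→OXX/OO./XX.; (2,2)=-1→OXX/OO./X.X
ply 2, O at OXX/OOX/X.. | (2,1)=-1→OXX/OOX/XO.*; (2,2)=-1→OXX/OOX/X.O
ply 3, X at OXX/OOX/XO. | (2,2)=+1→OXX/OOX/XOX*
ply 4: OXX/OOX/XOX is terminal -1 (O); from OXX/OO./X.. depth 4

PV length from [OXX/OO./X..]: 3 plies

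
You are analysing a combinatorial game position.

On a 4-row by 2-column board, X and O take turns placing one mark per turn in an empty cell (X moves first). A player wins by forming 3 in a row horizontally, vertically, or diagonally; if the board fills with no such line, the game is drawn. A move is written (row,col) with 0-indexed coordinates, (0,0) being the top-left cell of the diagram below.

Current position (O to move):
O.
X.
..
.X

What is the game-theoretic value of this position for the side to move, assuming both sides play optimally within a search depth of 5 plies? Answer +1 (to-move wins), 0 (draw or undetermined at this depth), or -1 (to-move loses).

ply 1, O at O./X./../.X | (0,1)=+0→OO/X./../.X*; (1,1)=+0→O./XO/../.X; (2,0)=+0→O./X./O./.X; (2,1)=+0→O./X./.O/.X; (3,0)=+0→O./X./../OX
ply 2, X at OO/X./../.X | (1,1)=+0→OO/XX/../.X*; (2,0)=+0→OO/X./X./.X; (2,1)=+0→OO/X./.X/.X; (3,0)=+0→OO/X./../XX
ply 3, O at OO/XX/../.X | (2,0)=-1→OO/XX/O./.X; (2,1)=+0→OO/XX/.O/.X*; (3,0)=-1→OO/XX/../OX
ply 4, X at OO/XX/.O/.X | (2,0)=+0→OO/XX/XO/.X*; (3,0)=+0→OO/XX/.O/XX
ply 5, O at OO/XX/XO/.X | (3,0)=+0→OO/XX/XO/OX*
ply 6: OO/XX/XO/OX is terminal +0 (X); from O./X./../.X depth 5

value(O./X./../.X, O) = 0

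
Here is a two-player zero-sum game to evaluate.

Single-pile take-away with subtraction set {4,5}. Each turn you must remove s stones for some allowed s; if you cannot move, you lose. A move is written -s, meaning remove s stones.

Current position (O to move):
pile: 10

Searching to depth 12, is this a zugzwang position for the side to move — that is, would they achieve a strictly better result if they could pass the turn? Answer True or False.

[10] O move#1: -4:-1/6*, -5:-1/5
[6] X move#2: -4:+1/2*, -5:+1/1
[2] end (terminal -1, O#3); searched 10 to 12
pass branch (X moves first from the same position):
  | [10] X move#1: -4:-1/6*, -5:-1/5
  | [6] O move#2: -4:+1/2*, -5:+1/1
  | [2] end (terminal -1, X#3); searched 10 to 12
O moving scores -1; O passing scores +1

zugzwang(10, O) = True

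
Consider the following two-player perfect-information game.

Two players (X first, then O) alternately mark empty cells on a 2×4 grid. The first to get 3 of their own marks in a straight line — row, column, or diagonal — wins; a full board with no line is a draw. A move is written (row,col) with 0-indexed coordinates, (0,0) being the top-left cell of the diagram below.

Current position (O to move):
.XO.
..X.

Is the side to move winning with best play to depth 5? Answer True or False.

O winning at [.XO./..X.]: False

ply 1, O at .XO./..X. | (0,0)=-1→OXO./..X.; (0,3)=-1→.XOO/..X.; (1,0)=+0→.XO./O.X.*; (1,1)=+0→.XO./.OX.; (1,3)=+0→.XO./..XO
ply 2, X at .XO./O.X. | (0,0)=+0→XXO./O.X.*; (0,3)=+0→.XOX/O.X.; (1,1)=+0→.XO./OXX.; (1,3)=+0→.XO./O.XX
ply 3, O at XXO./O.X. | (0,3)=+0→XXOO/O.X.*; (1,1)=+0→XXO./OOX.; (1,3)=+0→XXO./O.XO
ply 4, X at XXOO/O.X. | (1,1)=+0→XXOO/OXX.*; (1,3)=+0→XXOO/O.XX
ply 5, O at XXOO/OXX. | (1,3)=+0→XXOO/OXXO*
ply 6: XXOO/OXXO is terminal +0 (X); from .XO./..X. depth 5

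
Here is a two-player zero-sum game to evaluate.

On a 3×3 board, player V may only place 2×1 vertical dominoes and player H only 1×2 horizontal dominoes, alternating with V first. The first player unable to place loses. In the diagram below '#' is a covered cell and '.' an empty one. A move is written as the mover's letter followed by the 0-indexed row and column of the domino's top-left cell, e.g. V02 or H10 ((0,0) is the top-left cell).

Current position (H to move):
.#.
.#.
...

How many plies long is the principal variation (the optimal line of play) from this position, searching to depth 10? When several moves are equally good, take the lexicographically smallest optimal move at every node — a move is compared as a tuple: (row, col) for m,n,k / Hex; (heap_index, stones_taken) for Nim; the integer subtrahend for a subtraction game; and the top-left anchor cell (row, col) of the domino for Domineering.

[.#./.#./...] H move#1: H20:-1/.#./.#./##.*, H21:-1/.#./.#./.##
[.#./.#./##.] V move#2: V00:+1/##./##./##.*, V02:+1/.##/.##/##., V12:+1/.#./.##/###
[##./##./##.] end (terminal -1, H#3); searched .#./.#./... to 10

PV length from [.#./.#./...]: 2 plies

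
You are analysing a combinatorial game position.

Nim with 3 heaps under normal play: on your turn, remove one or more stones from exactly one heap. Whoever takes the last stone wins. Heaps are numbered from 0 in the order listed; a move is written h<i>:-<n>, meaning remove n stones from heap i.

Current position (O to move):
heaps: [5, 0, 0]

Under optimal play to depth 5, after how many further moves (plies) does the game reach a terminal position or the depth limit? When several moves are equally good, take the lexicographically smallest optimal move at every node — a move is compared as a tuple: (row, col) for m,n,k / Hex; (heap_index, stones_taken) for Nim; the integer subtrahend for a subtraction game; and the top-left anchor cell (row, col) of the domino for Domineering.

PV length from [(5,0,0)]: 1 ply

ply 1, O at (5,0,0) | h0:-1=-1→(4,0,0); h0:-2=-1→(3,0,0); h0:-3=-1→(2,0,0); h0:-4=-1→(1,0,0); h0:-5=+1→(0,0,0)*
ply 2: (0,0,0) is terminal -1 (X); from (5,0,0) depth 5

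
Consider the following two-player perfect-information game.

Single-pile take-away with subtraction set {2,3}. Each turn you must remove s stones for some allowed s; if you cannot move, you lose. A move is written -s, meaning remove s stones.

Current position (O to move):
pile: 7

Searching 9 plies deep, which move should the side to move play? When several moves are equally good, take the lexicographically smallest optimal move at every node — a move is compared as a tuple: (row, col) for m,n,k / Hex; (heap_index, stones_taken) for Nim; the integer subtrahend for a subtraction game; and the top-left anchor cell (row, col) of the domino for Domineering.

[7] O move#1: -2:+1/5*, -3:-1/4
[5] X move#2: -2:-1/3*, -3:-1/2
[3] O move#3: -2:+1/1*, -3:+1/0
[1] end (terminal -1, X#4); searched 7 to 9

O's best at [7]: -2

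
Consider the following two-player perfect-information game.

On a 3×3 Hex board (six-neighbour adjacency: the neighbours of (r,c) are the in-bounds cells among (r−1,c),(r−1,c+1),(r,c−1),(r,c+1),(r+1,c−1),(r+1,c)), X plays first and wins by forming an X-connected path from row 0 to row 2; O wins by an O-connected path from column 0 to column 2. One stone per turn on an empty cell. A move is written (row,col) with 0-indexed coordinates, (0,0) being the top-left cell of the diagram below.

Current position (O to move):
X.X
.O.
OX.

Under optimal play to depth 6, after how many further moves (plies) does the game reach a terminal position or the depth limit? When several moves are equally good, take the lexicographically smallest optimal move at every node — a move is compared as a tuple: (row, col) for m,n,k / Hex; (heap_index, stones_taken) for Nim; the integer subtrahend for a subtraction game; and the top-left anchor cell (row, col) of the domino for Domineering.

ply 1, O at X.X/.O./OX. | (0,1)=-1→XOX/.O./OX.; (1,0)=-1→X.X/OO./OX.; (1,2)=+1→X.X/.OO/OX.*; (2,2)=-1→X.X/.O./OXO
ply 2: X.X/.OO/OX. is terminal -1 (X); from X.X/.O./OX. depth 6

PV length from [X.X/.O./OX.]: 1 ply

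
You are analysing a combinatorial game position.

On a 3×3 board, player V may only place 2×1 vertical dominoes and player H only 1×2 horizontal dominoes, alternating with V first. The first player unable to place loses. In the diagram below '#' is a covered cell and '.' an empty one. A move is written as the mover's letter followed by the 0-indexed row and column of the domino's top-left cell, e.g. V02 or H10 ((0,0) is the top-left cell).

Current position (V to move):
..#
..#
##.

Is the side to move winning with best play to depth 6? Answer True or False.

V winning at [..#/..#/##.]: True

p1 V@[..#/..#/##.]: V00[#.#/#.#/##.]+1* V01[.##/.##/##.]+1
p2 H@[#.#/#.#/##.] terminal -1; root [..#/..#/##.] d6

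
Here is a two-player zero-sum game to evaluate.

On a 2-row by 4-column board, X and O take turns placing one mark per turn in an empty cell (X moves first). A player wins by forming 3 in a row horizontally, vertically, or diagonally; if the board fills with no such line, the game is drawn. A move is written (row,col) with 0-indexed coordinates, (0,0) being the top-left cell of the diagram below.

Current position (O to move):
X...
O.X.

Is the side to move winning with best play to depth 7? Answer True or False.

O winning at [X.../O.X.]: False

ply 1, O at X.../O.X. | (0,1)=+0→XO../O.X.*; (0,2)=+0→X.O./O.X.; (0,3)=+0→X..O/O.X.; (1,1)=+0→X.../OOX.; (1,3)=+0→X.../O.XO
ply 2, X at XO../O.X. | (0,2)=+0→XOX./O.X.*; (0,3)=+0→XO.X/O.X.; (1,1)=+0→XO../OXX.; (1,3)=+0→XO../O.XX
ply 3, O at XOX./O.X. | (0,3)=+0→XOXO/O.X.*; (1,1)=+0→XOX./OOX.; (1,3)=+0→XOX./O.XO
ply 4, X at XOXO/O.X. | (1,1)=+0→XOXO/OXX.*; (1,3)=+0→XOXO/O.XX
ply 5, O at XOXO/OXX. | (1,3)=+0→XOXO/OXXO*
ply 6: XOXO/OXXO is terminal +0 (X); from X.../O.X. depth 7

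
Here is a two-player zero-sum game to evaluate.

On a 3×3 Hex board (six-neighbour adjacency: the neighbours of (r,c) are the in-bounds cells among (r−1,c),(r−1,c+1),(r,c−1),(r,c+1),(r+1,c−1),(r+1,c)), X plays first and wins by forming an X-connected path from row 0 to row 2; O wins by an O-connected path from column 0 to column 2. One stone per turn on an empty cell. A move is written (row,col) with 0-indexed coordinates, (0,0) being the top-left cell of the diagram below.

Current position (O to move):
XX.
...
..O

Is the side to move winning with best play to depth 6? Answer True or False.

O winning at [XX./.../..O]: True

p1 O@[XX./.../..O]: (0,2)[XXO/.../..O]-1 (1,0)[XX./O../..O]-1 (1,1)[XX./.O./..O]+1* (1,2)[XX./..O/..O]-1 (2,0)[XX./.../O.O]+1 (2,1)[XX./.../.OO]-1
p2 X@[XX./.O./..O]: (0,2)[XXX/.O./..O]-1* (1,0)[XX./XO./..O]-1 (1,2)[XX./.OX/..O]-1 (2,0)[XX./.O./X.O]-1 (2,1)[XX./.O./.XO]-1
p3 O@[XXX/.O./..O]: (1,0)[XXX/OO./..O]+1* (1,2)[XXX/.OO/..O]+1 (2,0)[XXX/.O./O.O]+1 (2,1)[XXX/.O./.OO]+1
p4 X@[XXX/OO./..O]: (1,2)[XXX/OOX/..O]-1* (2,0)[XXX/OO./X.O]-1 (2,1)[XXX/OO./.XO]-1
p5 O@[XXX/OOX/..O]: (2,0)[XXX/OOX/O.O]-1 (2,1)[XXX/OOX/.OO]+1*
p6 X@[XXX/OOX/.OO] terminal -1; root [XX./.../..O] d6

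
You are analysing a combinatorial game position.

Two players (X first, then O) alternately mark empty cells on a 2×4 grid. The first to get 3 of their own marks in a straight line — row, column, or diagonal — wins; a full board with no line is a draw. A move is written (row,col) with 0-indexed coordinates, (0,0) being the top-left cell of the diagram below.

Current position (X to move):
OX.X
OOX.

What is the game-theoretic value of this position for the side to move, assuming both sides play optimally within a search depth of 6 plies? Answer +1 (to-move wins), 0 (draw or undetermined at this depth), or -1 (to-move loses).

value(OX.X/OOX., X) = +1

[OX.X/OOX.] X move#1: (0,2):+1/OXXX/OOX.*, (1,3):+0/OX.X/OOXX
[OXXX/OOX.] end (terminal -1, O#2); searched OX.X/OOX. to 6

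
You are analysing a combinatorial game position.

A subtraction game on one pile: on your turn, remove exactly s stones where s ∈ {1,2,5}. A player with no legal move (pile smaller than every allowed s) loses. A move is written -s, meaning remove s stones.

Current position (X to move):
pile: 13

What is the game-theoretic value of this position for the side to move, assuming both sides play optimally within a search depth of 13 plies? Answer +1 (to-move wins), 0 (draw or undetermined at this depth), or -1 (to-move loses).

ply 1, X at 13 | -1=+1→12*; -2=-1→11; -5=-1→8
ply 2, O at 12 | -1=-1→11*; -2=-1→10; -5=-1→7
ply 3, X at 11 | -1=-1→10; -2=+1→9*; -5=+1→6
ply 4, O at 9 | -1=-1→8*; -2=-1→7; -5=-1→4
ply 5, X at 8 | -1=-1→7; -2=+1→6*; -5=+1→3
ply 6, O at 6 | -1=-1→5*; -2=-1→4; -5=-1→1
ply 7, X at 5 | -1=-1→4; -2=+1→3*; -5=+1→0
ply 8, O at 3 | -1=-1→2*; -2=-1→1
ply 9, X at 2 | -1=-1→1; -2=+1→0*
ply 10: 0 is terminal -1 (O); from 13 depth 13

value(13, X) = +1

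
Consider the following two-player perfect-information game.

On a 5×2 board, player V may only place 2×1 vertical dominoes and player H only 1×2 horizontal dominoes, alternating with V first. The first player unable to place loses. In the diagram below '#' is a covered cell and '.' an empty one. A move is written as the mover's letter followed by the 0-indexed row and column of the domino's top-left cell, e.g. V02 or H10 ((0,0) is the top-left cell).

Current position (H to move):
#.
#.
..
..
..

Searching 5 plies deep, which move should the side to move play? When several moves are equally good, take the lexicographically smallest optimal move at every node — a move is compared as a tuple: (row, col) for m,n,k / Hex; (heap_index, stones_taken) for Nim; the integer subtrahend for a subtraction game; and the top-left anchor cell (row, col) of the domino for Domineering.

[#./#./../../..] H move#1: H20:-1/#./#./##/../.., H30:+1/#./#./../##/..*, H40:-1/#./#./../../##
[#./#./../##/..] V move#2: V01:-1/##/##/../##/..*, V11:-1/#./##/.#/##/..
[##/##/../##/..] H move#3: H20:+1/##/##/##/##/..*, H40:+1/##/##/../##/##
[##/##/##/##/..] end (terminal -1, V#4); searched #./#./../../.. to 5

H's best at [#./#./../../..]: H30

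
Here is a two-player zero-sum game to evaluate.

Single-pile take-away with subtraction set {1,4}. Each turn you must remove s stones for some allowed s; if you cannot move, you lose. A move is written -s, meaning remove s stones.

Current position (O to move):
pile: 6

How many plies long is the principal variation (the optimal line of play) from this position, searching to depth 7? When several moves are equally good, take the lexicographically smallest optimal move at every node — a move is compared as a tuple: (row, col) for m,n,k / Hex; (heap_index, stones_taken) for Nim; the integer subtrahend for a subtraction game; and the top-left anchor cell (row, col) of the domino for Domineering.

p1 O@[6]: -1[5]+1* -4[2]+1
p2 X@[5]: -1[4]-1* -4[1]-1
p3 O@[4]: -1[3]-1 -4[0]+1*
p4 X@[0] terminal -1; root [6] d7

PV length from [6]: 3 plies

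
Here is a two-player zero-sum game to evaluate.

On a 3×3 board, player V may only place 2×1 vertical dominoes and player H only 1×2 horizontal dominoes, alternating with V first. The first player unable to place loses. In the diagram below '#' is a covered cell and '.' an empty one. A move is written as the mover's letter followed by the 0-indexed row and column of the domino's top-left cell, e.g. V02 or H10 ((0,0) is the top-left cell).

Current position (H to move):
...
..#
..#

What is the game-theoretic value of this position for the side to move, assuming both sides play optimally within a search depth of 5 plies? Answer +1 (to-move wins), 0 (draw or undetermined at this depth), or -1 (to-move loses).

p1 H@[.../..#/..#]: H00[##./..#/..#]-1 H01[.##/..#/..#]-1 H10[.../###/..#]+1* H20[.../..#/###]-1
p2 V@[.../###/..#] terminal -1; root [.../..#/..#] d5

value(.../..#/..#, H) = +1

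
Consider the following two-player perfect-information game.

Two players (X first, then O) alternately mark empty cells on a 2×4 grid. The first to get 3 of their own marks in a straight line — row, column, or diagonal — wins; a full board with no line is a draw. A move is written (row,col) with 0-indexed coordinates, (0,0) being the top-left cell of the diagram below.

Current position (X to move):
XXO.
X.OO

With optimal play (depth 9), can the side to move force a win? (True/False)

X winning at [XXO./X.OO]: False

ply 1, X at XXO./X.OO | (0,3)=-1→XXOX/X.OO; (1,1)=+0→XXO./XXOO*
ply 2, O at XXO./XXOO | (0,3)=+0→XXOO/XXOO*
ply 3: XXOO/XXOO is terminal +0 (X); from XXO./X.OO depth 9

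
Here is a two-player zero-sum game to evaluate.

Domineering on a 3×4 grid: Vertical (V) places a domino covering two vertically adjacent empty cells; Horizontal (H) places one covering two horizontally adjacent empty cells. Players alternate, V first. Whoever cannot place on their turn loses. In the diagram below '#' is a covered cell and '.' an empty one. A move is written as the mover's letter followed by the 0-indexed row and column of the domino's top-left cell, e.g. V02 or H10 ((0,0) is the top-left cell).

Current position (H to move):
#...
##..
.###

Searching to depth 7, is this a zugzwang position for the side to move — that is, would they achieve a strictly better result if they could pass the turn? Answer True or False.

zugzwang(#.../##../.###, H) = False

ply 1, H at #.../##../.### | H01=-1→###./##../.###; H02=+1→#.##/##../.###*; H12=+1→#.../####/.###
ply 2: #.##/##../.### is terminal -1 (V); from #.../##../.### depth 7
pass branch (V moves first from the same position):
  | ply 1, V at #.../##../.### | V02=+1→#.#./###./.###*; V03=-1→#..#/##.#/.###
  | ply 2: #.#./###./.### is terminal -1 (H); from #.../##../.### depth 7
H moving scores +1; H passing scores -1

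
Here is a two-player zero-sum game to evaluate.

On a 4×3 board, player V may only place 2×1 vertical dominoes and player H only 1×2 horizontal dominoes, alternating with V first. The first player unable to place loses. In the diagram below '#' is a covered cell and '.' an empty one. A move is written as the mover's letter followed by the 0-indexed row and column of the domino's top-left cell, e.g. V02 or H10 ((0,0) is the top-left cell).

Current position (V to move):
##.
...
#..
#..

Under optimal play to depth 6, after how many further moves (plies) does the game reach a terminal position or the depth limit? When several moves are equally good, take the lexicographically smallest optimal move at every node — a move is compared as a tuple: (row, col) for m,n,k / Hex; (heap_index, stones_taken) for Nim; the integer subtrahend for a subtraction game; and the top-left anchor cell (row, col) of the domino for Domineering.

PV length from [##./.../#../#..]: 3 plies

p1 V@[##./.../#../#..]: V02[###/..#/#../#..]-1 V11[##./.#./##./#..]+1* V12[##./..#/#.#/#..]+1 V21[##./.../##./##.]+1 V22[##./.../#.#/#.#]+1
p2 H@[##./.#./##./#..]: H31[##./.#./##./###]-1*
p3 V@[##./.#./##./###]: V02[###/.##/##./###]+1* V12[##./.##/###/###]+1
p4 H@[###/.##/##./###] terminal -1; root [##./.../#../#..] d6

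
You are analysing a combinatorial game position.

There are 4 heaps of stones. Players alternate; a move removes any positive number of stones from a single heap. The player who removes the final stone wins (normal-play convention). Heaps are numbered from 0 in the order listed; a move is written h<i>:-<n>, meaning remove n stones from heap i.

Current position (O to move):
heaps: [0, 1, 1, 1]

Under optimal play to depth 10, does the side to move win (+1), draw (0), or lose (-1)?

ply 1, O at (0,1,1,1) | h1:-1=+1→(0,0,1,1)*; h2:-1=+1→(0,1,0,1); h3:-1=+1→(0,1,1,0)
ply 2, X at (0,0,1,1) | h2:-1=-1→(0,0,0,1)*; h3:-1=-1→(0,0,1,0)
ply 3, O at (0,0,0,1) | h3:-1=+1→(0,0,0,0)*
ply 4: (0,0,0,0) is terminal -1 (X); from (0,1,1,1) depth 10

value((0,1,1,1), O) = +1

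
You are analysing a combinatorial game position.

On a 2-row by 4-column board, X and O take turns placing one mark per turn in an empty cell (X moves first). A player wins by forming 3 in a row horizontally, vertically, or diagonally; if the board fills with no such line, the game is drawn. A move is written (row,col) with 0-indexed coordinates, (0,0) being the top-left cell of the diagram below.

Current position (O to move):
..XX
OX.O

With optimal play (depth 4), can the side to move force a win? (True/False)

ply 1, O at ..XX/OX.O | (0,0)=-1→O.XX/OX.O; (0,1)=+0→.OXX/OX.O*; (1,2)=-1→..XX/OXOO
ply 2, X at .OXX/OX.O | (0,0)=+0→XOXX/OX.O*; (1,2)=+0→.OXX/OXXO
ply 3, O at XOXX/OX.O | (1,2)=+0→XOXX/OXOO*
ply 4: XOXX/OXOO is terminal +0 (X); from ..XX/OX.O depth 4

O winning at [..XX/OX.O]: False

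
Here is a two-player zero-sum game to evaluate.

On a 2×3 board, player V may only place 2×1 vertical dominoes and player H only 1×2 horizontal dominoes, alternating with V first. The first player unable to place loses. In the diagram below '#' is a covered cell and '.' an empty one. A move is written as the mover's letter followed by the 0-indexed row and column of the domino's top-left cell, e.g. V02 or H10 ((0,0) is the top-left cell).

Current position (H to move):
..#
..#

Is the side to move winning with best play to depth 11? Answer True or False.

p1 H@[..#/..#]: H00[###/..#]+1* H10[..#/###]+1
p2 V@[###/..#] terminal -1; root [..#/..#] d11

H winning at [..#/..#]: True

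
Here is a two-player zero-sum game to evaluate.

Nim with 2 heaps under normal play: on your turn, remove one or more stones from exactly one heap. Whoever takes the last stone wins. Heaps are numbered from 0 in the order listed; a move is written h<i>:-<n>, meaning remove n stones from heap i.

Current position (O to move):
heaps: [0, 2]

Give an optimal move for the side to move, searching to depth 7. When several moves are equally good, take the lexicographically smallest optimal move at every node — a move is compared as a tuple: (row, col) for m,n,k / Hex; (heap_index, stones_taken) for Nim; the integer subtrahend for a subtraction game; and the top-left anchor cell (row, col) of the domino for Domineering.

O's best at [(0,2)]: h1:-2

ply 1, O at (0,2) | h1:-1=-1→(0,1); h1:-2=+1→(0,0)*
ply 2: (0,0) is terminal -1 (X); from (0,2) depth 7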